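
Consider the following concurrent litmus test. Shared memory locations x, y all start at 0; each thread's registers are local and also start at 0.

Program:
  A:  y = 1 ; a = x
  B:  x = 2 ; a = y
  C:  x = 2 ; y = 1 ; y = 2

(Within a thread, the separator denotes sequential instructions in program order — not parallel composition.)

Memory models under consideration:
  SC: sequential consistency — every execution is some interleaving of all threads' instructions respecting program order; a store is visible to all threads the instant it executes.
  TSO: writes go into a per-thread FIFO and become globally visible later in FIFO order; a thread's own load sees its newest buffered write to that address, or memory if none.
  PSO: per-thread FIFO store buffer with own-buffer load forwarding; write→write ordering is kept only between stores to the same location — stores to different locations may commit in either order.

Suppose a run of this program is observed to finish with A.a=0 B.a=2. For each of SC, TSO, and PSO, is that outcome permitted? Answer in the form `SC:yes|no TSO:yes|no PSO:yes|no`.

SC:yes TSO:yes PSO:yes

outcome vector order: (A.a,B.a)
[SC] allowed = {01, 02, 20, 21, 22}
[TSO] allowed = {00, 01, 02, 20, 21, 22}
[PSO] allowed = {00, 01, 02, 20, 21, 22}
target 02 ∈ {SC,TSO,PSO}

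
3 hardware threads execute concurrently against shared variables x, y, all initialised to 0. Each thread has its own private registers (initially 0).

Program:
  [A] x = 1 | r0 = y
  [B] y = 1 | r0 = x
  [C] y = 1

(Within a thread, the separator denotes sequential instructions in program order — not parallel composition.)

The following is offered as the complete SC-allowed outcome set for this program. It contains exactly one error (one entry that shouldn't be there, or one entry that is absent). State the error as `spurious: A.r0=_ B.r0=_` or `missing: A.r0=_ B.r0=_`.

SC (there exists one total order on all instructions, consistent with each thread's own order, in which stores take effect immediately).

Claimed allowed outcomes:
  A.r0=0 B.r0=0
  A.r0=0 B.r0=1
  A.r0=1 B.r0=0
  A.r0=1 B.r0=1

spurious: A.r0=0 B.r0=0

outcome vector order: (A.r0,B.r0)
[SC] allowed = {0/1 1/0 1/1}
claimed∖SC = {0/0}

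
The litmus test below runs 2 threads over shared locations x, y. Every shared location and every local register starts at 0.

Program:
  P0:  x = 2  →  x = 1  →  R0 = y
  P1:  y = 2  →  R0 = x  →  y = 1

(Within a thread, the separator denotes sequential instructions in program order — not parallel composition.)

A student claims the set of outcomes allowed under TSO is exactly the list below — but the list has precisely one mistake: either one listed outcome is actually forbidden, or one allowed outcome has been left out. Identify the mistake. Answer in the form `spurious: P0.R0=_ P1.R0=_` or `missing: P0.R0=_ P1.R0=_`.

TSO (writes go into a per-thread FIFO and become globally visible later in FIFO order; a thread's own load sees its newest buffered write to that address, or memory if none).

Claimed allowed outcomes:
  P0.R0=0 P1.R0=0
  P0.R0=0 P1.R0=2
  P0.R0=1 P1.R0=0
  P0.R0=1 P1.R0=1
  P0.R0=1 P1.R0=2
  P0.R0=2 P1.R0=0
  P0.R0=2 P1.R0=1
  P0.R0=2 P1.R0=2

outcome vector order: (P0.R0,P1.R0)
[TSO] allowed = {(0,0); (0,1); (0,2); (1,0); (1,1); (1,2); (2,0); (2,1); (2,2)}
TSO∖claimed = {(0,1)}

missing: P0.R0=0 P1.R0=1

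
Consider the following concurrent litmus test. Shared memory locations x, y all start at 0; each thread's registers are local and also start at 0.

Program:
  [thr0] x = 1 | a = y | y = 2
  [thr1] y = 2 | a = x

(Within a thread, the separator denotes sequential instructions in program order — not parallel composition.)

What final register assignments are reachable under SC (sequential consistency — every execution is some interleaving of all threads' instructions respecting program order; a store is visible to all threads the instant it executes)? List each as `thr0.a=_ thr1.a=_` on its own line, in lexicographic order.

thr0.a=0 thr1.a=1
thr0.a=2 thr1.a=0
thr0.a=2 thr1.a=1

outcome vector order: (thr0.a,thr1.a)
|SC outcomes| = 3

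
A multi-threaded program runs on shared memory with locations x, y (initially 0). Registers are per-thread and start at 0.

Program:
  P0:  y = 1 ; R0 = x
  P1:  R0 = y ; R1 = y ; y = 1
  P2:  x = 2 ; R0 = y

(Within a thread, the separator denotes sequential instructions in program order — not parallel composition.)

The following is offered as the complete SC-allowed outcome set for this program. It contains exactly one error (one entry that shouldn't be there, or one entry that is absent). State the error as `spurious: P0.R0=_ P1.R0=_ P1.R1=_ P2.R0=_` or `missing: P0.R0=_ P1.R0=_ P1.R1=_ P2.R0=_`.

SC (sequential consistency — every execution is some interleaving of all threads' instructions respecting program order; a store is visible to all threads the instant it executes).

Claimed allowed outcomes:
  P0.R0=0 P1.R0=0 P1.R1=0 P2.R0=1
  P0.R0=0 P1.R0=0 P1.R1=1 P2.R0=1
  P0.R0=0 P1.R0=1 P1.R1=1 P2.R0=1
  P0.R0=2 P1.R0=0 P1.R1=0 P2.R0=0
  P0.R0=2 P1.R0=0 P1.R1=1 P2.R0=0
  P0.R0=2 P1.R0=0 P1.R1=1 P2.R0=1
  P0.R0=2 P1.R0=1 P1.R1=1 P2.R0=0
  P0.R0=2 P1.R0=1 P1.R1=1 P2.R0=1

outcome vector order: (P0.R0,P1.R0,P1.R1,P2.R0)
SC (9): (0,0,0,1), (0,0,1,1), (0,1,1,1), (2,0,0,0), (2,0,0,1), (2,0,1,0), (2,0,1,1), (2,1,1,0), (2,1,1,1)
SC∖claimed = {(2,0,0,1)}

missing: P0.R0=2 P1.R0=0 P1.R1=0 P2.R0=1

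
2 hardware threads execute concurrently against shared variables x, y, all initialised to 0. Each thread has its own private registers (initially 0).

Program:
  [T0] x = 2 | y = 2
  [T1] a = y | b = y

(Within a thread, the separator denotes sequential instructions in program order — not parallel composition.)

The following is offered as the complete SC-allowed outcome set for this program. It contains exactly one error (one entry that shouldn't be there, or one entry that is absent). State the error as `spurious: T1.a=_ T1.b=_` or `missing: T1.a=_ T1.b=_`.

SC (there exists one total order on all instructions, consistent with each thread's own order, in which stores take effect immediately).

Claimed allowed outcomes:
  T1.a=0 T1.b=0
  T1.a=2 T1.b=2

outcome vector order: (T1.a,T1.b)
SC (3): (0,0) (0,2) (2,2)
SC∖claimed = {(0,2)}

missing: T1.a=0 T1.b=2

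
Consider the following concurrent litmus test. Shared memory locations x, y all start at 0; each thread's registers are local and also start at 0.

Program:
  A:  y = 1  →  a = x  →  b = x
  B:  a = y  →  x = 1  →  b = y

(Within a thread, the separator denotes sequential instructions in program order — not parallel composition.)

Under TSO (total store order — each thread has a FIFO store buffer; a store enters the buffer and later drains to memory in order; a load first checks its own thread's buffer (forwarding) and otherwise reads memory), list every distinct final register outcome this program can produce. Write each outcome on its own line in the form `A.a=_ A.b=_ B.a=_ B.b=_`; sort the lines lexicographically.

A.a=0 A.b=0 B.a=0 B.b=0
A.a=0 A.b=0 B.a=0 B.b=1
A.a=0 A.b=0 B.a=1 B.b=1
A.a=0 A.b=1 B.a=0 B.b=0
A.a=0 A.b=1 B.a=0 B.b=1
A.a=0 A.b=1 B.a=1 B.b=1
A.a=1 A.b=1 B.a=0 B.b=0
A.a=1 A.b=1 B.a=0 B.b=1
A.a=1 A.b=1 B.a=1 B.b=1

outcome vector order: (A.a,A.b,B.a,B.b)
|TSO outcomes| = 9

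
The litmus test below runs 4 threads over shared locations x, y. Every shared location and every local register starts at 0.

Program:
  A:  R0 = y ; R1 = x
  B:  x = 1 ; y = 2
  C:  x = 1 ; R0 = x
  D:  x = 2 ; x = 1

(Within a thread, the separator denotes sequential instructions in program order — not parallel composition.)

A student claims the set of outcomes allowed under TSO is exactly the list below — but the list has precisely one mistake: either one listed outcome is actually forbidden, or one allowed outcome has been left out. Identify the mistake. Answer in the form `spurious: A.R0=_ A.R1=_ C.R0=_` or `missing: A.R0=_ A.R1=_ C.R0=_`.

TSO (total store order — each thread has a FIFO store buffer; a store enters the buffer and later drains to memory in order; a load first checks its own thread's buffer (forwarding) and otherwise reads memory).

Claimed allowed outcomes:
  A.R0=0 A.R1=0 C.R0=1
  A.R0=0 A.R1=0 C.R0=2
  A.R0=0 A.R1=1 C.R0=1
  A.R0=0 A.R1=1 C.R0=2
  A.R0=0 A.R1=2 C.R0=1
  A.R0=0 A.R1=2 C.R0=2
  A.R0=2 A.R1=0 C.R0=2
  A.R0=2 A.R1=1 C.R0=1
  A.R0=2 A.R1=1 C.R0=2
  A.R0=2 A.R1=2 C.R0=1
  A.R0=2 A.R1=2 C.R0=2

outcome vector order: (A.R0,A.R1,C.R0)
TSO (10): 001; 002; 011; 012; 021; 022; 211; 212; 221; 222
claimed∖TSO = {202}

spurious: A.R0=2 A.R1=0 C.R0=2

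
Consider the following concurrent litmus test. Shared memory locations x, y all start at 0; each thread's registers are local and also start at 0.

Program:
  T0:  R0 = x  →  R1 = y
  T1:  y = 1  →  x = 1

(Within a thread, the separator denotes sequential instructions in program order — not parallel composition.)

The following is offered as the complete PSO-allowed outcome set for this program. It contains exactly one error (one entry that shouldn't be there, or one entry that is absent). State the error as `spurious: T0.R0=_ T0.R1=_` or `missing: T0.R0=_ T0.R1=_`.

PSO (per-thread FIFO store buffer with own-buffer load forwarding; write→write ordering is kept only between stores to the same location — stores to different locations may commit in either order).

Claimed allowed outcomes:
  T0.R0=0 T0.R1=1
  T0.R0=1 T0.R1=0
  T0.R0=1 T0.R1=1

missing: T0.R0=0 T0.R1=0

outcome vector order: (T0.R0,T0.R1)
under PSO → 0/0; 0/1; 1/0; 1/1
PSO∖claimed = {0/0}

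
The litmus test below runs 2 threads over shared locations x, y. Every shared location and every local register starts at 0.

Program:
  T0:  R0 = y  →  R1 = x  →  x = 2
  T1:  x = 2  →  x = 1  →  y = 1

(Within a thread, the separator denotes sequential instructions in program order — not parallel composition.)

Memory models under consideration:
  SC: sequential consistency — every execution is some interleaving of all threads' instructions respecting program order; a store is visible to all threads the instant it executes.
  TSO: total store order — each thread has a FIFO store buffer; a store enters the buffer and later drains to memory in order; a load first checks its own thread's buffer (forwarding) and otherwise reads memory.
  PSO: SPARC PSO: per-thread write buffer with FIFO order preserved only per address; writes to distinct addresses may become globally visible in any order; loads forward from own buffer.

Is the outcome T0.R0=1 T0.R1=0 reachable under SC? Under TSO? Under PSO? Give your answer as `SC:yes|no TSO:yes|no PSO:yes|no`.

SC:no TSO:no PSO:yes

outcome vector order: (T0.R0,T0.R1)
SC: 4 outcomes — {0/0, 0/1, 0/2, 1/1}
TSO: 4 outcomes — {0/0, 0/1, 0/2, 1/1}
PSO: 6 outcomes — {0/0, 0/1, 0/2, 1/0, 1/1, 1/2}
target 1/0 ∈ {PSO}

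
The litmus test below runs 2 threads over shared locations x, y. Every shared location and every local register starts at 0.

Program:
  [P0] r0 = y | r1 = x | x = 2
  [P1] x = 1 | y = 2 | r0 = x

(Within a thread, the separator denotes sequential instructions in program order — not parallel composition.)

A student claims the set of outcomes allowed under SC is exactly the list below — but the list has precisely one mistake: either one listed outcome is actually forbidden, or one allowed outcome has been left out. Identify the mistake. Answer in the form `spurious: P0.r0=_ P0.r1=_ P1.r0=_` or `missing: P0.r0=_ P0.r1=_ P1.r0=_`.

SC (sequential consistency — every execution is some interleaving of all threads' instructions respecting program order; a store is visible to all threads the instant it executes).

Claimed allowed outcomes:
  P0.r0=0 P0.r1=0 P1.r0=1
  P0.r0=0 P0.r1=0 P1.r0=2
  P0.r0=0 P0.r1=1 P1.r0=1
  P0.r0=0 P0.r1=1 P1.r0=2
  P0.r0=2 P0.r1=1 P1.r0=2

outcome vector order: (P0.r0,P0.r1,P1.r0)
under SC → 001 002 011 012 211 212
SC∖claimed = {211}

missing: P0.r0=2 P0.r1=1 P1.r0=1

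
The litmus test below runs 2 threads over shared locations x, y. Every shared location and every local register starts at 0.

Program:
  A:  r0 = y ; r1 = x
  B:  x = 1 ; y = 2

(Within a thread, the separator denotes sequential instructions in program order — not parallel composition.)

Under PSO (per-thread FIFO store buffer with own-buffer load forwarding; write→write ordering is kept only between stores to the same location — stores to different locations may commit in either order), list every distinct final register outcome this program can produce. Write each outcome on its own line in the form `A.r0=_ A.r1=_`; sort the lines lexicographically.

outcome vector order: (A.r0,A.r1)
|PSO outcomes| = 4

A.r0=0 A.r1=0
A.r0=0 A.r1=1
A.r0=2 A.r1=0
A.r0=2 A.r1=1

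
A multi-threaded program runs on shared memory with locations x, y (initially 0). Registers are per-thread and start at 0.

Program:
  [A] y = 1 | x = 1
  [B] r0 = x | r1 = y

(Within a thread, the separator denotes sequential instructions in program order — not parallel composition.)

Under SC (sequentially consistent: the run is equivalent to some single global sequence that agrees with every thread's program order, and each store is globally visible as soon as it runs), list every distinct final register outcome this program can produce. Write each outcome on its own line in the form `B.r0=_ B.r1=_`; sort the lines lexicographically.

B.r0=0 B.r1=0
B.r0=0 B.r1=1
B.r0=1 B.r1=1

outcome vector order: (B.r0,B.r1)
|SC outcomes| = 3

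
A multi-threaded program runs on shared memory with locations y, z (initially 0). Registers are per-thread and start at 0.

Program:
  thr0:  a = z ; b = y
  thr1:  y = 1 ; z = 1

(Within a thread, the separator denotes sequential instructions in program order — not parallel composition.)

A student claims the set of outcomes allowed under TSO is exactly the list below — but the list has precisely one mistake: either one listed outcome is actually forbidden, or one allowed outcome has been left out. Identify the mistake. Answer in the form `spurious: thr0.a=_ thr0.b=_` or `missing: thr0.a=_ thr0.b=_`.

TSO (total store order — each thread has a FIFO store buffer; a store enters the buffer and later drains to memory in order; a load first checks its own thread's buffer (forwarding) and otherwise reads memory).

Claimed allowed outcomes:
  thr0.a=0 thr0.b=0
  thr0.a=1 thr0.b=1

outcome vector order: (thr0.a,thr0.b)
TSO: 3 outcomes — {(0,0), (0,1), (1,1)}
TSO∖claimed = {(0,1)}

missing: thr0.a=0 thr0.b=1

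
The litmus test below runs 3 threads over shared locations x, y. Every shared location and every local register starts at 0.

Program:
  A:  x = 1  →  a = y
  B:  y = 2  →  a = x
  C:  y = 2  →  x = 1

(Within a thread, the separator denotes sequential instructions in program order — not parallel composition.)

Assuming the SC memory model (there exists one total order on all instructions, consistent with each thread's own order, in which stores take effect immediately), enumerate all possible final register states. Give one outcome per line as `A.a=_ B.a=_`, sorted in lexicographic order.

outcome vector order: (A.a,B.a)
|SC outcomes| = 3

A.a=0 B.a=1
A.a=2 B.a=0
A.a=2 B.a=1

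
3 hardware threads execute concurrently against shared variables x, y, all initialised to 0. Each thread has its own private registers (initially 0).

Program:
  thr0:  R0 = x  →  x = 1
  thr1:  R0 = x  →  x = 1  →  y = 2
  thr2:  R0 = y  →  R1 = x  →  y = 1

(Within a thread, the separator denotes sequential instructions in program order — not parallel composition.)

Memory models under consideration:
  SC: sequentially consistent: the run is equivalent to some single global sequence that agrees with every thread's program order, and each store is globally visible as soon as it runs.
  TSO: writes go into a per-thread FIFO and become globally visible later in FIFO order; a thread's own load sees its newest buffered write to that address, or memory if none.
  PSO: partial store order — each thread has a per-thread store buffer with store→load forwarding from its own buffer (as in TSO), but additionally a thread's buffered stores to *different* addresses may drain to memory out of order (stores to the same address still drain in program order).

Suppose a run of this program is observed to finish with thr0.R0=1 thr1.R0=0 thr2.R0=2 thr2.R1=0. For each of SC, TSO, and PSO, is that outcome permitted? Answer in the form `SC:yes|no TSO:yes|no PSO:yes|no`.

SC:no TSO:no PSO:yes

outcome vector order: (thr0.R0,thr1.R0,thr2.R0,thr2.R1)
SC: 9 outcomes — {<0 0 0 0>, <0 0 0 1>, <0 0 2 1>, <0 1 0 0>, <0 1 0 1>, <0 1 2 1>, <1 0 0 0>, <1 0 0 1>, <1 0 2 1>}
TSO: 9 outcomes — {<0 0 0 0>, <0 0 0 1>, <0 0 2 1>, <0 1 0 0>, <0 1 0 1>, <0 1 2 1>, <1 0 0 0>, <1 0 0 1>, <1 0 2 1>}
PSO: 11 outcomes — {<0 0 0 0>, <0 0 0 1>, <0 0 2 0>, <0 0 2 1>, <0 1 0 0>, <0 1 0 1>, <0 1 2 1>, <1 0 0 0>, <1 0 0 1>, <1 0 2 0>, <1 0 2 1>}
target <1 0 2 0> ∈ {PSO}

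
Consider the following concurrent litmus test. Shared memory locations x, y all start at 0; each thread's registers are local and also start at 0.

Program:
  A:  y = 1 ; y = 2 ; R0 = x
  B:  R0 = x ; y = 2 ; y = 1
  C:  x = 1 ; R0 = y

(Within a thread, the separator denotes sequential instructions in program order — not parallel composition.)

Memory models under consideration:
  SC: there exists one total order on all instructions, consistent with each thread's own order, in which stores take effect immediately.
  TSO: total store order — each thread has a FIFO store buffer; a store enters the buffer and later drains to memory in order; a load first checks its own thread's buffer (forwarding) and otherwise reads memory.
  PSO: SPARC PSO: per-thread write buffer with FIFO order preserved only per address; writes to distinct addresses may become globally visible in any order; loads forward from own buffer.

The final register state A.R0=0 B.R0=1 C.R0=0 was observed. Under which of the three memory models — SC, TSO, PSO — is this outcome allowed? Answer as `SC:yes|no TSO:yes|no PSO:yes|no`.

SC:no TSO:yes PSO:yes

outcome vector order: (A.R0,B.R0,C.R0)
under SC → (0,0,1) (0,0,2) (0,1,1) (0,1,2) (1,0,0) (1,0,1) (1,0,2) (1,1,0) (1,1,1) (1,1,2)
under TSO → (0,0,0) (0,0,1) (0,0,2) (0,1,0) (0,1,1) (0,1,2) (1,0,0) (1,0,1) (1,0,2) (1,1,0) (1,1,1) (1,1,2)
under PSO → (0,0,0) (0,0,1) (0,0,2) (0,1,0) (0,1,1) (0,1,2) (1,0,0) (1,0,1) (1,0,2) (1,1,0) (1,1,1) (1,1,2)
target (0,1,0) ∈ {TSO,PSO}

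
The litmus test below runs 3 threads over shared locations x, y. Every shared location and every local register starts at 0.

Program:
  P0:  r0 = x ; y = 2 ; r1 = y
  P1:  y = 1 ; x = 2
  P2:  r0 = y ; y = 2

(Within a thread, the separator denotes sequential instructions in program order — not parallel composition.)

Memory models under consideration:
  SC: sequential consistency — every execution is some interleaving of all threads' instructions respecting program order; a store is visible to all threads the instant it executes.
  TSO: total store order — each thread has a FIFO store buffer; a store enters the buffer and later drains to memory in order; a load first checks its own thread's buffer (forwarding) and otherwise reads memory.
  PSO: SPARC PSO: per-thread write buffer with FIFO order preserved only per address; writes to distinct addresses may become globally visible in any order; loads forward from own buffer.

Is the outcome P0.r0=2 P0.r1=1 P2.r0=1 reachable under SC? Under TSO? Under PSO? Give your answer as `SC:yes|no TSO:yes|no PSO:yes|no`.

SC:no TSO:no PSO:yes

outcome vector order: (P0.r0,P0.r1,P2.r0)
SC: 9 outcomes — {(0,1,0) (0,1,1) (0,1,2) (0,2,0) (0,2,1) (0,2,2) (2,2,0) (2,2,1) (2,2,2)}
TSO: 9 outcomes — {(0,1,0) (0,1,1) (0,1,2) (0,2,0) (0,2,1) (0,2,2) (2,2,0) (2,2,1) (2,2,2)}
PSO: 12 outcomes — {(0,1,0) (0,1,1) (0,1,2) (0,2,0) (0,2,1) (0,2,2) (2,1,0) (2,1,1) (2,1,2) (2,2,0) (2,2,1) (2,2,2)}
target (2,1,1) ∈ {PSO}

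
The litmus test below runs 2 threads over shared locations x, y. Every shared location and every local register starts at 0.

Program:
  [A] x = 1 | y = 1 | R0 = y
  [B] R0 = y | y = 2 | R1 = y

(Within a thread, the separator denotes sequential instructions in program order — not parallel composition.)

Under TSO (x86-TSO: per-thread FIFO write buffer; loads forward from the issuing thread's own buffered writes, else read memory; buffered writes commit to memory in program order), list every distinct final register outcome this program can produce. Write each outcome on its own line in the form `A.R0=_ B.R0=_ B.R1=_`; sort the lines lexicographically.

A.R0=1 B.R0=0 B.R1=1
A.R0=1 B.R0=0 B.R1=2
A.R0=1 B.R0=1 B.R1=2
A.R0=2 B.R0=0 B.R1=2
A.R0=2 B.R0=1 B.R1=2

outcome vector order: (A.R0,B.R0,B.R1)
|TSO outcomes| = 5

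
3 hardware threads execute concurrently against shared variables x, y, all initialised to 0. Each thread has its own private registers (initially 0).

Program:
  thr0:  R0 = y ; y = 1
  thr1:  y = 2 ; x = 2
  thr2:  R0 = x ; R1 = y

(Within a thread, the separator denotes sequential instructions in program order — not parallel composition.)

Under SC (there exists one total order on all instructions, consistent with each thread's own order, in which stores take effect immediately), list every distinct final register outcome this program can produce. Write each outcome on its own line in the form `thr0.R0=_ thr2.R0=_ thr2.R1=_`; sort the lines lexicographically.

outcome vector order: (thr0.R0,thr2.R0,thr2.R1)
|SC outcomes| = 10

thr0.R0=0 thr2.R0=0 thr2.R1=0
thr0.R0=0 thr2.R0=0 thr2.R1=1
thr0.R0=0 thr2.R0=0 thr2.R1=2
thr0.R0=0 thr2.R0=2 thr2.R1=1
thr0.R0=0 thr2.R0=2 thr2.R1=2
thr0.R0=2 thr2.R0=0 thr2.R1=0
thr0.R0=2 thr2.R0=0 thr2.R1=1
thr0.R0=2 thr2.R0=0 thr2.R1=2
thr0.R0=2 thr2.R0=2 thr2.R1=1
thr0.R0=2 thr2.R0=2 thr2.R1=2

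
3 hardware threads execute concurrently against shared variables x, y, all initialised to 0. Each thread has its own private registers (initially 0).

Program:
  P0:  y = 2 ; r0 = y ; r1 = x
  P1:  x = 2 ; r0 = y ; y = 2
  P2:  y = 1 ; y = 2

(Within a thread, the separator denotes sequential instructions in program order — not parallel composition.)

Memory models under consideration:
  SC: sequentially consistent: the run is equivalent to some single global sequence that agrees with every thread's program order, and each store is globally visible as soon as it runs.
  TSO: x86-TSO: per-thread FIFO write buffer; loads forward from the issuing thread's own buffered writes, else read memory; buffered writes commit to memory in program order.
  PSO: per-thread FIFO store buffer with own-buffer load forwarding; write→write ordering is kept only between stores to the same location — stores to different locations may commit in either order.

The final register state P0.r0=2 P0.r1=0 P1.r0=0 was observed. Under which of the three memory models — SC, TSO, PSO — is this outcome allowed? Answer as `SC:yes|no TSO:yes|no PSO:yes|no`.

SC:no TSO:yes PSO:yes

outcome vector order: (P0.r0,P0.r1,P1.r0)
SC (10): 101, 102, 120, 121, 122, 201, 202, 220, 221, 222
TSO (12): 100, 101, 102, 120, 121, 122, 200, 201, 202, 220, 221, 222
PSO (12): 100, 101, 102, 120, 121, 122, 200, 201, 202, 220, 221, 222
target 200 ∈ {TSO,PSO}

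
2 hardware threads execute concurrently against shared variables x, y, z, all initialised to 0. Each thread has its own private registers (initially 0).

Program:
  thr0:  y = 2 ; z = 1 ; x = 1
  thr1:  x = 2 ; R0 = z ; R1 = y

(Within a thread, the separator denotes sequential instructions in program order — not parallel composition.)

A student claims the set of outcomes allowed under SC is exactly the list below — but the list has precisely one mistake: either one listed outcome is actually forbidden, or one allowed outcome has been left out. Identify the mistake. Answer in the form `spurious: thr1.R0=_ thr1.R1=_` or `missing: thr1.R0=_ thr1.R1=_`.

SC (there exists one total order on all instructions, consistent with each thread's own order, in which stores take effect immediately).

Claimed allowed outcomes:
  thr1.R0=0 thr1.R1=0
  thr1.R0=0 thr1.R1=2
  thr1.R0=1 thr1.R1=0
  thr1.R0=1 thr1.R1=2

outcome vector order: (thr1.R0,thr1.R1)
under SC → (0,0); (0,2); (1,2)
claimed∖SC = {(1,0)}

spurious: thr1.R0=1 thr1.R1=0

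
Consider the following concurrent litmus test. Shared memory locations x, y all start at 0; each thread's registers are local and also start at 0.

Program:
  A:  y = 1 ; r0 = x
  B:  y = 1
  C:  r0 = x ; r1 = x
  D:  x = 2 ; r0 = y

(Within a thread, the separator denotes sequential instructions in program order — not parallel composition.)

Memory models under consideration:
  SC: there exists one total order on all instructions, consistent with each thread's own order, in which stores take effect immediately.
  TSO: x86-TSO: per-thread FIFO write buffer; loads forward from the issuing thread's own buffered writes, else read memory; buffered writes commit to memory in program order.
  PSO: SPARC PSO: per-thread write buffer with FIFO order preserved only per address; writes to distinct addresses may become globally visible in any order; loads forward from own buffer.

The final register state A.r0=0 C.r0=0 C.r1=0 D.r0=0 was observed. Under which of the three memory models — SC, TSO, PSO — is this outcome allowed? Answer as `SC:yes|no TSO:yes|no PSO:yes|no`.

SC:no TSO:yes PSO:yes

outcome vector order: (A.r0,C.r0,C.r1,D.r0)
under SC → 0/0/0/1, 0/0/2/1, 0/2/2/1, 2/0/0/0, 2/0/0/1, 2/0/2/0, 2/0/2/1, 2/2/2/0, 2/2/2/1
under TSO → 0/0/0/0, 0/0/0/1, 0/0/2/0, 0/0/2/1, 0/2/2/0, 0/2/2/1, 2/0/0/0, 2/0/0/1, 2/0/2/0, 2/0/2/1, 2/2/2/0, 2/2/2/1
under PSO → 0/0/0/0, 0/0/0/1, 0/0/2/0, 0/0/2/1, 0/2/2/0, 0/2/2/1, 2/0/0/0, 2/0/0/1, 2/0/2/0, 2/0/2/1, 2/2/2/0, 2/2/2/1
target 0/0/0/0 ∈ {TSO,PSO}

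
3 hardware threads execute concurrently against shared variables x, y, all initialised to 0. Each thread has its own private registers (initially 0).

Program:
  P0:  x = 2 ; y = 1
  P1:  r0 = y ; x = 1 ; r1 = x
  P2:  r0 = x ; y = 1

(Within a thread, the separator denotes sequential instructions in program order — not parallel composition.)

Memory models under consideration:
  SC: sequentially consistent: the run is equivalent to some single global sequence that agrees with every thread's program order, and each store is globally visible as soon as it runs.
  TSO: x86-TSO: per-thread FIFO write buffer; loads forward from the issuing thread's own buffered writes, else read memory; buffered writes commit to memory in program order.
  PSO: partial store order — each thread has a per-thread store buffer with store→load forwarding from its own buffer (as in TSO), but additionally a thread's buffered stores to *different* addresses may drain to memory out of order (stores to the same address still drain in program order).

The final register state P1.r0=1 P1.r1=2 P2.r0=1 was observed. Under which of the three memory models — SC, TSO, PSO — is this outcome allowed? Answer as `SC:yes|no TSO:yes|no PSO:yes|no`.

outcome vector order: (P1.r0,P1.r1,P2.r0)
SC (10): 010, 011, 012, 020, 021, 022, 110, 111, 112, 120
TSO (10): 010, 011, 012, 020, 021, 022, 110, 111, 112, 120
PSO (12): 010, 011, 012, 020, 021, 022, 110, 111, 112, 120, 121, 122
target 121 ∈ {PSO}

SC:no TSO:no PSO:yes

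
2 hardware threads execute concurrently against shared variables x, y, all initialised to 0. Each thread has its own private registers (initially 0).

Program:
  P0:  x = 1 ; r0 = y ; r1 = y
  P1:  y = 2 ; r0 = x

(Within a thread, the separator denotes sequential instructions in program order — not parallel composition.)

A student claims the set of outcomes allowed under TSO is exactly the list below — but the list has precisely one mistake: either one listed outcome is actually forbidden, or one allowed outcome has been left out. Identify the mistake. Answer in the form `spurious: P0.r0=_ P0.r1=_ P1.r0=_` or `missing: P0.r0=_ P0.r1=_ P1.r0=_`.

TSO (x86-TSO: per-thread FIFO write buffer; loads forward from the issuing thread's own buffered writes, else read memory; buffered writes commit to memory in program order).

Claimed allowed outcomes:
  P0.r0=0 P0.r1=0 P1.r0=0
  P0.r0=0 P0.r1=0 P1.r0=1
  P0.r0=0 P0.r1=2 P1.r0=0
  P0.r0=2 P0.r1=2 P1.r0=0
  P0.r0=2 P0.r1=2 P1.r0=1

missing: P0.r0=0 P0.r1=2 P1.r0=1

outcome vector order: (P0.r0,P0.r1,P1.r0)
under TSO → (0,0,0), (0,0,1), (0,2,0), (0,2,1), (2,2,0), (2,2,1)
TSO∖claimed = {(0,2,1)}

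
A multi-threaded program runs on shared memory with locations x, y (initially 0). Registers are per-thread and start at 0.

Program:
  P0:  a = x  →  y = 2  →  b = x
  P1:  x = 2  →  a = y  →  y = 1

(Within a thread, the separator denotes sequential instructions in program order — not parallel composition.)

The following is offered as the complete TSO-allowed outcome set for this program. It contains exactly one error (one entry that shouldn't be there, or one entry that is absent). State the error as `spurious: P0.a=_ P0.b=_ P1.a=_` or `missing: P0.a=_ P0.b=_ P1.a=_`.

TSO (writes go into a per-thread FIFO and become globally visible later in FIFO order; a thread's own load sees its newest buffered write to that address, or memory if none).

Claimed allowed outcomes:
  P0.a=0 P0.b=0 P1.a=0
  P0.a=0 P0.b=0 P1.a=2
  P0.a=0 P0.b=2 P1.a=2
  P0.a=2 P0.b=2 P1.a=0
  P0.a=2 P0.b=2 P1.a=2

outcome vector order: (P0.a,P0.b,P1.a)
TSO (6): <0 0 0>; <0 0 2>; <0 2 0>; <0 2 2>; <2 2 0>; <2 2 2>
TSO∖claimed = {<0 2 0>}

missing: P0.a=0 P0.b=2 P1.a=0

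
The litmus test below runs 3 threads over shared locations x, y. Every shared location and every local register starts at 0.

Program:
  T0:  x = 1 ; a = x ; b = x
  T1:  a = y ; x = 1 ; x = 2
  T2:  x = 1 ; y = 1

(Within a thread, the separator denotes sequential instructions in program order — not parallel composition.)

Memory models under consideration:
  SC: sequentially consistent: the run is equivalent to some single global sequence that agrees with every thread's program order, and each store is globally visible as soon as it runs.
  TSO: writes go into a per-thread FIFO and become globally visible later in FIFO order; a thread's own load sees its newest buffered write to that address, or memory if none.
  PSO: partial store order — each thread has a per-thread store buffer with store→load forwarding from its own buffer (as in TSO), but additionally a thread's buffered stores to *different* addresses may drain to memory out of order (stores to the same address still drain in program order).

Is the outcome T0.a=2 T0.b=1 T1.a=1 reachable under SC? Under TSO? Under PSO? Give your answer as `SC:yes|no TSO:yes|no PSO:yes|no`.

outcome vector order: (T0.a,T0.b,T1.a)
SC (7): 1/1/0, 1/1/1, 1/2/0, 1/2/1, 2/1/0, 2/2/0, 2/2/1
TSO (7): 1/1/0, 1/1/1, 1/2/0, 1/2/1, 2/1/0, 2/2/0, 2/2/1
PSO (8): 1/1/0, 1/1/1, 1/2/0, 1/2/1, 2/1/0, 2/1/1, 2/2/0, 2/2/1
target 2/1/1 ∈ {PSO}

SC:no TSO:no PSO:yes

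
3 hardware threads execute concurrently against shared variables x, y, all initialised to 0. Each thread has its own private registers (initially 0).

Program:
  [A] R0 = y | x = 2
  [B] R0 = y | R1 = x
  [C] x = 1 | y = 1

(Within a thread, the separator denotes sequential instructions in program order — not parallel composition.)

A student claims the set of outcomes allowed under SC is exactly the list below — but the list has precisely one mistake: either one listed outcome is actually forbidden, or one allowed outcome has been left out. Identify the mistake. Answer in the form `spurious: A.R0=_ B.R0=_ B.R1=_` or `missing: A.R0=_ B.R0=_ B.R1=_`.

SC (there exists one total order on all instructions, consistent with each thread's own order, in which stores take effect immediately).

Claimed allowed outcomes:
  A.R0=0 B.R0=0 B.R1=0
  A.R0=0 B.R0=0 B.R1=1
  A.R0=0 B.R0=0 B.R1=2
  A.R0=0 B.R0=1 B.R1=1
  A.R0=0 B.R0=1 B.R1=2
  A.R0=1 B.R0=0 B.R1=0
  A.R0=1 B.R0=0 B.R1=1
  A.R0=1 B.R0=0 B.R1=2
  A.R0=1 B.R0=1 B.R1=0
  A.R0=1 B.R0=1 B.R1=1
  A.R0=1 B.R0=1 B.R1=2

spurious: A.R0=1 B.R0=1 B.R1=0

outcome vector order: (A.R0,B.R0,B.R1)
SC: 10 outcomes — {(0,0,0) (0,0,1) (0,0,2) (0,1,1) (0,1,2) (1,0,0) (1,0,1) (1,0,2) (1,1,1) (1,1,2)}
claimed∖SC = {(1,1,0)}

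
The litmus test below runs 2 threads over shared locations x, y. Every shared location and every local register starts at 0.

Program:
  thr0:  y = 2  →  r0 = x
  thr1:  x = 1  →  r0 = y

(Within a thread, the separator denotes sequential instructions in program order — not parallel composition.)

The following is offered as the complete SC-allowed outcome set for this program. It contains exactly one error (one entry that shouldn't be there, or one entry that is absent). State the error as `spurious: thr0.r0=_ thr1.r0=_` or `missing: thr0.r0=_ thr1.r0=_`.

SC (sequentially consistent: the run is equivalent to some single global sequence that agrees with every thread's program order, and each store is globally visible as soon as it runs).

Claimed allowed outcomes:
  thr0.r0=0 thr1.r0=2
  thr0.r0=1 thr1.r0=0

outcome vector order: (thr0.r0,thr1.r0)
[SC] allowed = {02 10 12}
SC∖claimed = {12}

missing: thr0.r0=1 thr1.r0=2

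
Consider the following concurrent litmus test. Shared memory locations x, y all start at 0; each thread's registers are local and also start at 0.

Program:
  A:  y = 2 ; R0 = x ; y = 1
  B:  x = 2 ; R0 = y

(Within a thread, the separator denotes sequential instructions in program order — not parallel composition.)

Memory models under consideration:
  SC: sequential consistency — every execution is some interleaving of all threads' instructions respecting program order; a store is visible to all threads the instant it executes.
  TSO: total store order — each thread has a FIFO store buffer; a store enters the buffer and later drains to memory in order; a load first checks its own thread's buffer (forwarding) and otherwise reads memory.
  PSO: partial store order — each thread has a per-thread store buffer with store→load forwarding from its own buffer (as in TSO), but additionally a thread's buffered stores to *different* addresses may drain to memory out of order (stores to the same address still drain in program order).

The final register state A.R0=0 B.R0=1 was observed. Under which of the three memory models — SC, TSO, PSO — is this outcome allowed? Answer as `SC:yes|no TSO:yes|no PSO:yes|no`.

outcome vector order: (A.R0,B.R0)
under SC → <0 1>, <0 2>, <2 0>, <2 1>, <2 2>
under TSO → <0 0>, <0 1>, <0 2>, <2 0>, <2 1>, <2 2>
under PSO → <0 0>, <0 1>, <0 2>, <2 0>, <2 1>, <2 2>
target <0 1> ∈ {SC,TSO,PSO}

SC:yes TSO:yes PSO:yes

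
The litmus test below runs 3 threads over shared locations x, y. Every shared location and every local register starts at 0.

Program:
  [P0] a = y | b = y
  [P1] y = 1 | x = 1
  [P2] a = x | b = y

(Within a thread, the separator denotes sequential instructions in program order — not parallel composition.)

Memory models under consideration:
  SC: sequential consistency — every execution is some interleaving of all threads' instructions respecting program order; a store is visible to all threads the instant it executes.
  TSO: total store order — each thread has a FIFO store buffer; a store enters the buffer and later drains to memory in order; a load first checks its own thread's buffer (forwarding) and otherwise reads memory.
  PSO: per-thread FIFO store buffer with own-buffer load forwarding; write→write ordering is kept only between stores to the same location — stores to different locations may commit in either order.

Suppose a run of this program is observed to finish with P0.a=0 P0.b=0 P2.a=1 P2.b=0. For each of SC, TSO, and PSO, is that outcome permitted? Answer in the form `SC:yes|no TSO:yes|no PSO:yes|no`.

SC:no TSO:no PSO:yes

outcome vector order: (P0.a,P0.b,P2.a,P2.b)
under SC → (0,0,0,0) (0,0,0,1) (0,0,1,1) (0,1,0,0) (0,1,0,1) (0,1,1,1) (1,1,0,0) (1,1,0,1) (1,1,1,1)
under TSO → (0,0,0,0) (0,0,0,1) (0,0,1,1) (0,1,0,0) (0,1,0,1) (0,1,1,1) (1,1,0,0) (1,1,0,1) (1,1,1,1)
under PSO → (0,0,0,0) (0,0,0,1) (0,0,1,0) (0,0,1,1) (0,1,0,0) (0,1,0,1) (0,1,1,0) (0,1,1,1) (1,1,0,0) (1,1,0,1) (1,1,1,0) (1,1,1,1)
target (0,0,1,0) ∈ {PSO}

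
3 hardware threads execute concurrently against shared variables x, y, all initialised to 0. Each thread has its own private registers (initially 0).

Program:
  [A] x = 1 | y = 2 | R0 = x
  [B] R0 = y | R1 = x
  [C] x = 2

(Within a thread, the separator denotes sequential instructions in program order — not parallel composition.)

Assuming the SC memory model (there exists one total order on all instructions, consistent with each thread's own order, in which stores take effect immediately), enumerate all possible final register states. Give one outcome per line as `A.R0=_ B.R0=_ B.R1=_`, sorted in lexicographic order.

A.R0=1 B.R0=0 B.R1=0
A.R0=1 B.R0=0 B.R1=1
A.R0=1 B.R0=0 B.R1=2
A.R0=1 B.R0=2 B.R1=1
A.R0=1 B.R0=2 B.R1=2
A.R0=2 B.R0=0 B.R1=0
A.R0=2 B.R0=0 B.R1=1
A.R0=2 B.R0=0 B.R1=2
A.R0=2 B.R0=2 B.R1=1
A.R0=2 B.R0=2 B.R1=2

outcome vector order: (A.R0,B.R0,B.R1)
|SC outcomes| = 10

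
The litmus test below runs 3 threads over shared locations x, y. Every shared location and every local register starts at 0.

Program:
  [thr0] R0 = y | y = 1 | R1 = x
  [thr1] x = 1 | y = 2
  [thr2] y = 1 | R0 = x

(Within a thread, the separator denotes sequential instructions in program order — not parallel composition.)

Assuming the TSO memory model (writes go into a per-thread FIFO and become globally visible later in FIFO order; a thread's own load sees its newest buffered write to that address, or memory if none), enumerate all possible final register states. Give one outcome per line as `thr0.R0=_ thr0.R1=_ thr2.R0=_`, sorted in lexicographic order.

thr0.R0=0 thr0.R1=0 thr2.R0=0
thr0.R0=0 thr0.R1=0 thr2.R0=1
thr0.R0=0 thr0.R1=1 thr2.R0=0
thr0.R0=0 thr0.R1=1 thr2.R0=1
thr0.R0=1 thr0.R1=0 thr2.R0=0
thr0.R0=1 thr0.R1=0 thr2.R0=1
thr0.R0=1 thr0.R1=1 thr2.R0=0
thr0.R0=1 thr0.R1=1 thr2.R0=1
thr0.R0=2 thr0.R1=1 thr2.R0=0
thr0.R0=2 thr0.R1=1 thr2.R0=1

outcome vector order: (thr0.R0,thr0.R1,thr2.R0)
|TSO outcomes| = 10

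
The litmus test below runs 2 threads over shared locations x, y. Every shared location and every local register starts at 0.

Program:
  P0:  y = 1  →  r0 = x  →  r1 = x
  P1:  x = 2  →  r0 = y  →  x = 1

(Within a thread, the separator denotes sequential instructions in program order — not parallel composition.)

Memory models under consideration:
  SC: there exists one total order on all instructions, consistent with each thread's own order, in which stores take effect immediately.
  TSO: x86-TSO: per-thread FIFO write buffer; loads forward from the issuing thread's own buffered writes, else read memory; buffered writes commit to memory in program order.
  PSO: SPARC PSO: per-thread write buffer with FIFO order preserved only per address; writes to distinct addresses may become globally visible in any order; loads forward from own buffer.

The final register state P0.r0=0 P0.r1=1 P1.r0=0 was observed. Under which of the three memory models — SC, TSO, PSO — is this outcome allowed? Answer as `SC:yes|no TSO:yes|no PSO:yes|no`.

outcome vector order: (P0.r0,P0.r1,P1.r0)
under SC → (0,0,1); (0,1,1); (0,2,1); (1,1,0); (1,1,1); (2,1,0); (2,1,1); (2,2,0); (2,2,1)
under TSO → (0,0,0); (0,0,1); (0,1,0); (0,1,1); (0,2,0); (0,2,1); (1,1,0); (1,1,1); (2,1,0); (2,1,1); (2,2,0); (2,2,1)
under PSO → (0,0,0); (0,0,1); (0,1,0); (0,1,1); (0,2,0); (0,2,1); (1,1,0); (1,1,1); (2,1,0); (2,1,1); (2,2,0); (2,2,1)
target (0,1,0) ∈ {TSO,PSO}

SC:no TSO:yes PSO:yes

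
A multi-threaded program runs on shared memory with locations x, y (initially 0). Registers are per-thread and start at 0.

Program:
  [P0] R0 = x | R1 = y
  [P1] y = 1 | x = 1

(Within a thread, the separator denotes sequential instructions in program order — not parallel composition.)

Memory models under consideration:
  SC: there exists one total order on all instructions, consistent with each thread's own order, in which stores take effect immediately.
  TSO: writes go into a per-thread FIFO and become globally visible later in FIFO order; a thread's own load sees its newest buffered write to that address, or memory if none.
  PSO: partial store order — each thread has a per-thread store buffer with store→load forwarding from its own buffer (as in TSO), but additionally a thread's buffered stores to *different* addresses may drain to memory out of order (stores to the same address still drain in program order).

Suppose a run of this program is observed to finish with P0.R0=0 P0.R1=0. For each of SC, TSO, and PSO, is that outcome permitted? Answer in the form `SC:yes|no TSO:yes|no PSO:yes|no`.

SC:yes TSO:yes PSO:yes

outcome vector order: (P0.R0,P0.R1)
under SC → <0 0>, <0 1>, <1 1>
under TSO → <0 0>, <0 1>, <1 1>
under PSO → <0 0>, <0 1>, <1 0>, <1 1>
target <0 0> ∈ {SC,TSO,PSO}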